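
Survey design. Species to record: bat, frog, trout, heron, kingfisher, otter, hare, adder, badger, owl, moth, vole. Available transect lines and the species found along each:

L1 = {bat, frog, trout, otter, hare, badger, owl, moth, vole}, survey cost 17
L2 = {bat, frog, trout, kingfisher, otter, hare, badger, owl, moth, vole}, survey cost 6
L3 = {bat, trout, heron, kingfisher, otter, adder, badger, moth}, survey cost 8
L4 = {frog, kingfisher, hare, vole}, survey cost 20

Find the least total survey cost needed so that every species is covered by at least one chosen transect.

L2, L3 cover every species at survey cost 6 + 8 = 14.
Any cover uses at least 2 transects; among all covering selections none totals below 14.

14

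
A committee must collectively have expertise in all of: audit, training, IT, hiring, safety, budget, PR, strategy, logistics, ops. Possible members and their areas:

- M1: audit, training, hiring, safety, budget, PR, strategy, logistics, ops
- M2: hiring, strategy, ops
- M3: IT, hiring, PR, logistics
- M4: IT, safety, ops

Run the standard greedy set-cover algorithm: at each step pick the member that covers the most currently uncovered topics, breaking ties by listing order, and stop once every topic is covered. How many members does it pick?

Pick 1: M1 covers 9 new topics (audit, training, hiring, safety, budget, PR, strategy, logistics, ops).
Pick 2: M3 covers 1 new topics (IT).
Greedy uses 2 members.

2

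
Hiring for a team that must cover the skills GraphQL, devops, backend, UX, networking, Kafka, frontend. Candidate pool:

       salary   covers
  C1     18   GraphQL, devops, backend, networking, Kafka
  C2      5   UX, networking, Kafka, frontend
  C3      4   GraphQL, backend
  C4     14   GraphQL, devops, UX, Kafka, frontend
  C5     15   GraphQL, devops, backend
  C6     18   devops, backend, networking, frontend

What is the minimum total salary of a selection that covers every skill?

20

C2, C5 cover every skill at salary 5 + 15 = 20.
Any cover uses at least 2 candidates; among all covering selections none totals below 20.
Greedy by coverage-per-salary would pick C2, C3, C4 for 23 — worse than the optimum 20.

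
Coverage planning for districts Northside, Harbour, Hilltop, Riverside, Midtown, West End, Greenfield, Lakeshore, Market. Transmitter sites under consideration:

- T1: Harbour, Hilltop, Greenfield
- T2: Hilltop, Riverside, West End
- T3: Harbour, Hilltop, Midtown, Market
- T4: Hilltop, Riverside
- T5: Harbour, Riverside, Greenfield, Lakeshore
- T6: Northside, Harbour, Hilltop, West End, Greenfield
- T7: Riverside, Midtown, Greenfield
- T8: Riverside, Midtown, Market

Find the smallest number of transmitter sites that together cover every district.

T3, T5, T6 together cover {Northside, Harbour, Hilltop, Riverside, Midtown, West End, Greenfield, Lakeshore, Market} — every district.
No 2 of the 8 transmitter sites cover everything (all 28 pairs fall short), so 3 is minimum.

3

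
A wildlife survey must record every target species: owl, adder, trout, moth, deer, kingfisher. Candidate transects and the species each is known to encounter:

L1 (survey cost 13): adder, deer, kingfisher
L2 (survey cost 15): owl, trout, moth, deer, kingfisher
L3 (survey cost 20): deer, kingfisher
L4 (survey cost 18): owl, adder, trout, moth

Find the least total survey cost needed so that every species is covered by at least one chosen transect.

28

L1, L2 cover every species at survey cost 13 + 15 = 28.
Any cover uses at least 2 transects; among all covering selections none totals below 28.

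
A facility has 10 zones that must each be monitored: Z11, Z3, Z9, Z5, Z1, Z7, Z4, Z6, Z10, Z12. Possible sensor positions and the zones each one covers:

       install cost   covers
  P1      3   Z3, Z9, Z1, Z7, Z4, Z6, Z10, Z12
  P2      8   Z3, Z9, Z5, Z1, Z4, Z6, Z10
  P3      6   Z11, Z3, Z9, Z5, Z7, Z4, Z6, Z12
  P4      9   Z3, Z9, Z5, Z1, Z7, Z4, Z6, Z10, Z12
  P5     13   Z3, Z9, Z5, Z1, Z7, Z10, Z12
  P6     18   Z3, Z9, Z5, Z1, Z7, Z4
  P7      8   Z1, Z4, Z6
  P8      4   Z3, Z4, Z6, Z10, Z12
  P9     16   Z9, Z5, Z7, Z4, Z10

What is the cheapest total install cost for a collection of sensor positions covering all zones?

P1, P3 cover every zone at install cost 3 + 6 = 9.
Any cover uses at least 2 sensor positions; among all covering selections none totals below 9.

9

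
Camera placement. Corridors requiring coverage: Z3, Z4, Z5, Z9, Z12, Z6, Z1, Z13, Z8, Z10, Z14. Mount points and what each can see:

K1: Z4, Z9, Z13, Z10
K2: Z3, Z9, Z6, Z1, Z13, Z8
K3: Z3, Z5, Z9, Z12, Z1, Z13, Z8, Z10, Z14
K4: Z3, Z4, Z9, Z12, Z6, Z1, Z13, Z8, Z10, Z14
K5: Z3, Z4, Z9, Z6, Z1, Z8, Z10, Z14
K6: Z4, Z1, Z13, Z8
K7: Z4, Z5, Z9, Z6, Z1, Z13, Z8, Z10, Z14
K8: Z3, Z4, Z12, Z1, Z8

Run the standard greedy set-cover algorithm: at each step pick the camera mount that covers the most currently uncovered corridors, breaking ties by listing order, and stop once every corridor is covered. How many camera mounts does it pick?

2

Pick 1: K4 covers 10 new corridors (Z3, Z4, Z9, Z12, Z6, Z1, Z13, Z8, Z10, Z14).
Pick 2: K3 covers 1 new corridors (Z5).
Greedy uses 2 camera mounts.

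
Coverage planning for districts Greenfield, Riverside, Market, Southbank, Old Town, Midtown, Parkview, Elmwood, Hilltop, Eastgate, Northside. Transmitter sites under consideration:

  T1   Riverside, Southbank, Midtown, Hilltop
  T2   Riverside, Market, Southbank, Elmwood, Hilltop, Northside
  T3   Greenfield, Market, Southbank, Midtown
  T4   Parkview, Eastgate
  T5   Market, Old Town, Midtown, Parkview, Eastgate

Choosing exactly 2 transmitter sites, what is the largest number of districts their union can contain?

10

Choosing T2, T5 covers {Riverside, Market, Southbank, Old Town, Midtown, Parkview, Elmwood, Hilltop, Eastgate, Northside} — 10 districts.
No choice of 2 transmitter sites does better; here Greenfield is left uncovered.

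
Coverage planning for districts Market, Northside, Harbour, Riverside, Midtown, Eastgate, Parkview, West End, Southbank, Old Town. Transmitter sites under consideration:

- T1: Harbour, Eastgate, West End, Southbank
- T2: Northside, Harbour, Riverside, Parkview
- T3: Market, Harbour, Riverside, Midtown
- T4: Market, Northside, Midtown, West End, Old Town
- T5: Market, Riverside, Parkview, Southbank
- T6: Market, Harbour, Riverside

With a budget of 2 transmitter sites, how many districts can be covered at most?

8

Choosing T1, T4 covers {Market, Northside, Harbour, Midtown, Eastgate, West End, Southbank, Old Town} — 8 districts.
No choice of 2 transmitter sites does better; here Riverside, Parkview are left uncovered.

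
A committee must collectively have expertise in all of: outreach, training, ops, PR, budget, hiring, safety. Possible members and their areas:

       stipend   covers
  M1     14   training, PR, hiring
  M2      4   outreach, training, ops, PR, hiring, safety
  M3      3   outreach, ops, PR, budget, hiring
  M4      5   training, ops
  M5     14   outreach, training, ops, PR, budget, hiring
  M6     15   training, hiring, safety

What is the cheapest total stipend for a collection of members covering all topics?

7

M2, M3 cover every topic at stipend 4 + 3 = 7.
Any cover uses at least 2 members; among all covering selections none totals below 7.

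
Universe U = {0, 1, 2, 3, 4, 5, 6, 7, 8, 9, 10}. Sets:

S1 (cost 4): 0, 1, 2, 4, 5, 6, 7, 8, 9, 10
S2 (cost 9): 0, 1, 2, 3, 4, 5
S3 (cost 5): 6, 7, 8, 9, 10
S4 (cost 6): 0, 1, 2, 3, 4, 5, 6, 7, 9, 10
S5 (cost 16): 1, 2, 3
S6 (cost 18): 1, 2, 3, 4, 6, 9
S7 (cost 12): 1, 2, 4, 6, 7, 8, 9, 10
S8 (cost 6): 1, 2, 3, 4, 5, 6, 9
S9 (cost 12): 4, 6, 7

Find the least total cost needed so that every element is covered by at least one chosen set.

S1, S4 cover every element at cost 4 + 6 = 10.
Any cover uses at least 2 sets; among all covering selections none totals below 10.

10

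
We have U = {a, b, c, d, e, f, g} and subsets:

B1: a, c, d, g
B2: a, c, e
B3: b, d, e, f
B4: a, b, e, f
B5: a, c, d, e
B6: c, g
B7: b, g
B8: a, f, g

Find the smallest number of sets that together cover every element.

B1, B3 together cover {a, b, c, d, e, f, g} — every element.
No single set contains all 7 elements, so 2 is optimal.

2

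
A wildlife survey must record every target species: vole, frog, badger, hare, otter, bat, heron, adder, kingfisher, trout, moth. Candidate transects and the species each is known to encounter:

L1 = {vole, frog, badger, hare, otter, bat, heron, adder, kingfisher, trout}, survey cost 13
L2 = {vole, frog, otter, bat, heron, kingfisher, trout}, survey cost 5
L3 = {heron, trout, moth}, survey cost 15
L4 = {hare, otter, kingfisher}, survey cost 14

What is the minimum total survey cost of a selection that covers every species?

L1, L3 cover every species at survey cost 13 + 15 = 28.
Any cover uses at least 2 transects; among all covering selections none totals below 28.

28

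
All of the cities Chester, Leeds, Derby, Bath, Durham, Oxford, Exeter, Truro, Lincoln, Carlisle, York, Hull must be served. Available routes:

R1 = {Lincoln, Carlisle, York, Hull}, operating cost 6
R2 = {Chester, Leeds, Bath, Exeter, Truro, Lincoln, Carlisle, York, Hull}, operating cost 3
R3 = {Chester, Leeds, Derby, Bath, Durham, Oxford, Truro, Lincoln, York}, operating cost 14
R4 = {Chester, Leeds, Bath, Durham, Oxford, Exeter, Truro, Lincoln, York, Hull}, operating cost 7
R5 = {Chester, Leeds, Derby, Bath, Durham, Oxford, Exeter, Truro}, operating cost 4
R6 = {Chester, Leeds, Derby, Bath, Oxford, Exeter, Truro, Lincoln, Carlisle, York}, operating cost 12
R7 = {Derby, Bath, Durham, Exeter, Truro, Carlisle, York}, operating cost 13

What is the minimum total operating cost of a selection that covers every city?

7

R2, R5 cover every city at operating cost 3 + 4 = 7.
Any cover uses at least 2 routes; among all covering selections none totals below 7.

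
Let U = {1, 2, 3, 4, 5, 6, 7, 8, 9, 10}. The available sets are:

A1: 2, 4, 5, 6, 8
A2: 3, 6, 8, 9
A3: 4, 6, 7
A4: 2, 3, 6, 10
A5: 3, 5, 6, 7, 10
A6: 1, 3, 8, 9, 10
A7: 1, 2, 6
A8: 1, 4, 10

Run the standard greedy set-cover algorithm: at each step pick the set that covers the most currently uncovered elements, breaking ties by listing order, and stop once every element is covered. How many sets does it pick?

3

Pick 1: A1 covers 5 new elements (2, 4, 5, 6, 8).
Pick 2: A6 covers 4 new elements (1, 3, 9, 10).
Pick 3: A3 covers 1 new elements (7).
Greedy uses 3 sets.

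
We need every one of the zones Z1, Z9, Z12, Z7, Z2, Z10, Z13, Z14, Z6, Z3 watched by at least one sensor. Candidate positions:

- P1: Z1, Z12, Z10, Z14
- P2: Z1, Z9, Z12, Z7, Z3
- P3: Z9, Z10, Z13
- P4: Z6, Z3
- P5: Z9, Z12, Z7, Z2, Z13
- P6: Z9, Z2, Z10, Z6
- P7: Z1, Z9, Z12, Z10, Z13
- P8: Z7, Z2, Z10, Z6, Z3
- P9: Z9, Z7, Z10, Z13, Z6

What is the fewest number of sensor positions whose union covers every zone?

3

P1, P3, P8 together cover {Z1, Z9, Z12, Z7, Z2, Z10, Z13, Z14, Z6, Z3} — every zone.
No 2 of the 9 sensor positions cover everything (all 36 pairs fall short), so 3 is minimum.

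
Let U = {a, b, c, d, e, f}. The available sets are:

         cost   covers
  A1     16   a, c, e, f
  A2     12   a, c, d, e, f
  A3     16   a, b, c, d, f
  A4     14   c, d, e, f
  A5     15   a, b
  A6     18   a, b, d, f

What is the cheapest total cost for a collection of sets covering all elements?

A2, A5 cover every element at cost 12 + 15 = 27.
Any cover uses at least 2 sets; among all covering selections none totals below 27.

27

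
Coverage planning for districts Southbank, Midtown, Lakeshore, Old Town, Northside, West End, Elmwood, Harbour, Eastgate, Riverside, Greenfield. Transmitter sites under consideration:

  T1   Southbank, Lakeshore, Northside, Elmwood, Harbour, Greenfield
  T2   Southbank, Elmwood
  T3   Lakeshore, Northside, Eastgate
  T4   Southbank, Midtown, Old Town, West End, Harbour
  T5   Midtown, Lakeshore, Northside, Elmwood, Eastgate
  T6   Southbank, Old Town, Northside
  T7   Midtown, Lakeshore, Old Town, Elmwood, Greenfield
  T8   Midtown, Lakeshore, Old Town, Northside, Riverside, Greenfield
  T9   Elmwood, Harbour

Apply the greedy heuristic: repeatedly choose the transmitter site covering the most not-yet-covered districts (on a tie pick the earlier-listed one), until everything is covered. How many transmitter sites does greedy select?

Pick 1: T1 covers 6 new districts (Southbank, Lakeshore, Northside, Elmwood, Harbour, Greenfield).
Pick 2: T4 covers 3 new districts (Midtown, Old Town, West End).
Pick 3: T3 covers 1 new districts (Eastgate).
Pick 4: T8 covers 1 new districts (Riverside).
Greedy uses 4 transmitter sites. (The true minimum is 3.)

4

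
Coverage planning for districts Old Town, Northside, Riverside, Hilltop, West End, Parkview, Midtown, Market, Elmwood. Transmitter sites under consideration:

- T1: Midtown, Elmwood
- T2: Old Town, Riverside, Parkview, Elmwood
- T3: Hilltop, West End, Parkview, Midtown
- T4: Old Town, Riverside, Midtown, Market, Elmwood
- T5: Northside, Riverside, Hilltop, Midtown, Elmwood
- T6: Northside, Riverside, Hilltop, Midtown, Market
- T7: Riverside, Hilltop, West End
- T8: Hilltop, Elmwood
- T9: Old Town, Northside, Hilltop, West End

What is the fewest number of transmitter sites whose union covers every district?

T2, T3, T6 together cover {Old Town, Northside, Riverside, Hilltop, West End, Parkview, Midtown, Market, Elmwood} — every district.
No 2 of the 9 transmitter sites cover everything (all 36 pairs fall short), so 3 is minimum.

3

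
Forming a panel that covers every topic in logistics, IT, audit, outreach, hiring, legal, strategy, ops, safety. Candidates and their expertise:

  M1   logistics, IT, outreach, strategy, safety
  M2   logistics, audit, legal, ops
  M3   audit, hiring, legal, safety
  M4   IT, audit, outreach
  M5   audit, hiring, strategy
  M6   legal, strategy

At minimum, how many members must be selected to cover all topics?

M1, M2, M3 together cover {logistics, IT, audit, outreach, hiring, legal, strategy, ops, safety} — every topic.
No 2 of the 6 members cover everything (all 15 pairs fall short), so 3 is minimum.

3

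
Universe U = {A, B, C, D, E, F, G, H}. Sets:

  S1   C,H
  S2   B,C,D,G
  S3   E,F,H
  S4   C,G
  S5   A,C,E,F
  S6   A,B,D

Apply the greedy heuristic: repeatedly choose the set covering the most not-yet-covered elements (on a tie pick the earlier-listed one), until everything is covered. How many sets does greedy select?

Pick 1: S2 covers 4 new elements (B, C, D, G).
Pick 2: S3 covers 3 new elements (E, F, H).
Pick 3: S5 covers 1 new elements (A).
Greedy uses 3 sets.

3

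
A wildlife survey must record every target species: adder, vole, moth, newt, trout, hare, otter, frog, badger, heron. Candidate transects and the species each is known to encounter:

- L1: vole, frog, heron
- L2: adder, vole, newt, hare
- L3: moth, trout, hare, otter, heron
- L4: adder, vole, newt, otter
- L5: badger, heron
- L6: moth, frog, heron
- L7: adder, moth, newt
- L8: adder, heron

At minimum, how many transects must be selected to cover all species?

L1, L2, L3, L5 together cover {adder, vole, moth, newt, trout, hare, otter, frog, badger, heron} — every species.
No 3 of the 8 transects cover everything (all 56 triples fall short), so 4 is minimum.

4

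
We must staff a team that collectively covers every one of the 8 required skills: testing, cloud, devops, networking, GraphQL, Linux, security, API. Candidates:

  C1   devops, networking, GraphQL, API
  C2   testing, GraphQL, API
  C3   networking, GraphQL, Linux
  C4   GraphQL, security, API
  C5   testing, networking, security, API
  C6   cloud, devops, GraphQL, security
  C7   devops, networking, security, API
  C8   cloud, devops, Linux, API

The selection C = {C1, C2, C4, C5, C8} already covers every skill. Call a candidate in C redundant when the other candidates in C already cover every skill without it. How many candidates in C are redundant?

Drop C1: the rest still cover every skill — redundant.
Drop C2: the rest still cover every skill — redundant.
Drop C4: the rest still cover every skill — redundant.
Drop C5: the rest still cover every skill — redundant.
Drop C8: cloud, Linux uncovered — not redundant.
4 redundant: C1, C2, C4, C5.

4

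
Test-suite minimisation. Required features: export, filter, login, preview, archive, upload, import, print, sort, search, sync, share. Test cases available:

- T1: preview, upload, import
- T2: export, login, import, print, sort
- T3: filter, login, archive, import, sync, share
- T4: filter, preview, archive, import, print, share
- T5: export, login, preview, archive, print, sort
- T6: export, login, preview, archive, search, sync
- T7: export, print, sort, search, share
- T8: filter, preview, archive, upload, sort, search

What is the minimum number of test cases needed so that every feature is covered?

3

T1, T3, T7 together cover {export, filter, login, preview, archive, upload, import, print, sort, search, sync, share} — every feature.
No 2 of the 8 test cases cover everything (all 28 pairs fall short), so 3 is minimum.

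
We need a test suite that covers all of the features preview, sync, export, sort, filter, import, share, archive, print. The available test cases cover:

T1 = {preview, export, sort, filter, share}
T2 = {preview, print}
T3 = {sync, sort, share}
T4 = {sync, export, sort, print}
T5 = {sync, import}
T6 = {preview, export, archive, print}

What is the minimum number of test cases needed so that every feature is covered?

T1, T5, T6 together cover {preview, sync, export, sort, filter, import, share, archive, print} — every feature.
No 2 of the 6 test cases cover everything (all 15 pairs fall short), so 3 is minimum.
Greedy (largest uncovered first) would take T1, T4, T5, T6 — 4 test cases — but 3 suffice.

3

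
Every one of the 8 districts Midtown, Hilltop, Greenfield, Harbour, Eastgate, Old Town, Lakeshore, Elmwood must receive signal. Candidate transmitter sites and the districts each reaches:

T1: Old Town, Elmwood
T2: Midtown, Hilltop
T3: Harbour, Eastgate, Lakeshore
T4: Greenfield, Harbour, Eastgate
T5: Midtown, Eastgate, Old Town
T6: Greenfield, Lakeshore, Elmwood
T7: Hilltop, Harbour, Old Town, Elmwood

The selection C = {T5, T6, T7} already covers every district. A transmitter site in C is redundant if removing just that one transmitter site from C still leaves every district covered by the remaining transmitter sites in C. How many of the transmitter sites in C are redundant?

0

Drop T5: Midtown, Eastgate uncovered — not redundant.
Drop T6: Greenfield, Lakeshore uncovered — not redundant.
Drop T7: Hilltop, Harbour uncovered — not redundant.
None of the transmitter sites in C is redundant.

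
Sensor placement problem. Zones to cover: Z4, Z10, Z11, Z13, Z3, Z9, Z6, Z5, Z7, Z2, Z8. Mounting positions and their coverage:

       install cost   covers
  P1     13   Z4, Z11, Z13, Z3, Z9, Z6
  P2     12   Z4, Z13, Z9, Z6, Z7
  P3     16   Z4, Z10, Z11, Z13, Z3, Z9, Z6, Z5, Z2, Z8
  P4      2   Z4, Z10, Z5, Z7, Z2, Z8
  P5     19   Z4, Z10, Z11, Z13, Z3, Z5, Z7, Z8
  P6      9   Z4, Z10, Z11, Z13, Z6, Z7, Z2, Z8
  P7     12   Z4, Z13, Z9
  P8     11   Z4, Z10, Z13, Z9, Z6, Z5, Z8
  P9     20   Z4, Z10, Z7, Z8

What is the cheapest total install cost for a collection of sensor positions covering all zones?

P1, P4 cover every zone at install cost 13 + 2 = 15.
Any cover uses at least 2 sensor positions; among all covering selections none totals below 15.

15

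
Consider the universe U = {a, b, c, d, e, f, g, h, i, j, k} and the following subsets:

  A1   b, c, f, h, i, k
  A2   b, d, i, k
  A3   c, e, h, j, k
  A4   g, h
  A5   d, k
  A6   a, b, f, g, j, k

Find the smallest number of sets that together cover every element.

A2, A3, A6 together cover {a, b, c, d, e, f, g, h, i, j, k} — every element.
No 2 of the 6 sets cover everything (all 15 pairs fall short), so 3 is minimum.
Greedy (largest uncovered first) would take A1, A6, A2, A3 — 4 sets — but 3 suffice.

3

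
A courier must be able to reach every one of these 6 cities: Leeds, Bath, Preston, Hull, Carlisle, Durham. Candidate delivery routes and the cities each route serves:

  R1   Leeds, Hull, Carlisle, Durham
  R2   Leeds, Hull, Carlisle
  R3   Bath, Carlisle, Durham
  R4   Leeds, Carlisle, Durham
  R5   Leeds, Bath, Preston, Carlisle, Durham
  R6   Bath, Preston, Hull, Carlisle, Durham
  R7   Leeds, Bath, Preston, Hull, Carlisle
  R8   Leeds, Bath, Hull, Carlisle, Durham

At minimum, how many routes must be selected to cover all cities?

R1, R5 together cover {Leeds, Bath, Preston, Hull, Carlisle, Durham} — every city.
No single route contains all 6 cities, so 2 is optimal.

2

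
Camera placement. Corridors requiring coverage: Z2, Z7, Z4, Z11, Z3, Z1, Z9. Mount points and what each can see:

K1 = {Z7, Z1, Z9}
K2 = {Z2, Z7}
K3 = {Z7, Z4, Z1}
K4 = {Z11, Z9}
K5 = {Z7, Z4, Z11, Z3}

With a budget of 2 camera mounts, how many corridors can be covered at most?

6

Choosing K1, K5 covers {Z7, Z4, Z11, Z3, Z1, Z9} — 6 corridors.
No choice of 2 camera mounts does better; here Z2 is left uncovered.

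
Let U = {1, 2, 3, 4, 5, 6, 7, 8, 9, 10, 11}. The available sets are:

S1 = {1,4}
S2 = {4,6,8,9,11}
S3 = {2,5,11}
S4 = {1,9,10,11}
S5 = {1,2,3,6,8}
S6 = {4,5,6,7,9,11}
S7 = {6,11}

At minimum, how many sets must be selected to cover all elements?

3

S4, S5, S6 together cover {1, 2, 3, 4, 5, 6, 7, 8, 9, 10, 11} — every element.
No 2 of the 7 sets cover everything (all 21 pairs fall short), so 3 is minimum.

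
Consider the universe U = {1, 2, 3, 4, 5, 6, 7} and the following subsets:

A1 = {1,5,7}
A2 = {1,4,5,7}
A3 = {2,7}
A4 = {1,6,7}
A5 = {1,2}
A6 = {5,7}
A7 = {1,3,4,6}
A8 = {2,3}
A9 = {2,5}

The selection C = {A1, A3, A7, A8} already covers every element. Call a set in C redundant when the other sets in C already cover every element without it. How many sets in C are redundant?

2

Drop A1: 5 uncovered — not redundant.
Drop A3: the rest still cover every element — redundant.
Drop A7: 4, 6 uncovered — not redundant.
Drop A8: the rest still cover every element — redundant.
2 redundant: A3, A8.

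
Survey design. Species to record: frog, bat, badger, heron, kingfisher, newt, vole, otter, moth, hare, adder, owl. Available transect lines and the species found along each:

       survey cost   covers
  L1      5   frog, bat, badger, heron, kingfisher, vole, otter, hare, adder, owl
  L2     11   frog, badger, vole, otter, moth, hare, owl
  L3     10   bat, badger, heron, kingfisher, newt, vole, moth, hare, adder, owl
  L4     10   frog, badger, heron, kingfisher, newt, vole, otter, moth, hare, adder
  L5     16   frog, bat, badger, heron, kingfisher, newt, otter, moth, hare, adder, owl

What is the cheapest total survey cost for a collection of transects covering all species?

L1, L3 cover every species at survey cost 5 + 10 = 15.
Any cover uses at least 2 transects; among all covering selections none totals below 15.

15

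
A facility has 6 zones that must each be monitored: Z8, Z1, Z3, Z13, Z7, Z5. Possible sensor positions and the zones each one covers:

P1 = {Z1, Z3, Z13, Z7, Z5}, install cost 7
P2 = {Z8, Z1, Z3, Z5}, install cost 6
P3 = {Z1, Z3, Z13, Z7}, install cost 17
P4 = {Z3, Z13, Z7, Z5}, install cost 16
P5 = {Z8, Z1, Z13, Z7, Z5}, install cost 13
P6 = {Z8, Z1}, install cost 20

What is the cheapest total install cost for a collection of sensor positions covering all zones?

13

P1, P2 cover every zone at install cost 7 + 6 = 13.
Any cover uses at least 2 sensor positions; among all covering selections none totals below 13.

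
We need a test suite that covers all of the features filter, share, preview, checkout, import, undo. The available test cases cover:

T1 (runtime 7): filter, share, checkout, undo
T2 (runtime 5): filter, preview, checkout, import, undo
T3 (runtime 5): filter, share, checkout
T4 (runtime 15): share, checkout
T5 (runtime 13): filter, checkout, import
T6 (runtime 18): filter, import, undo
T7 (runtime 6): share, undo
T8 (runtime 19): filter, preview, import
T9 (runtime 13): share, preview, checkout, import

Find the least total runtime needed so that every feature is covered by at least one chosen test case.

T2, T3 cover every feature at runtime 5 + 5 = 10.
Any cover uses at least 2 test cases; among all covering selections none totals below 10.

10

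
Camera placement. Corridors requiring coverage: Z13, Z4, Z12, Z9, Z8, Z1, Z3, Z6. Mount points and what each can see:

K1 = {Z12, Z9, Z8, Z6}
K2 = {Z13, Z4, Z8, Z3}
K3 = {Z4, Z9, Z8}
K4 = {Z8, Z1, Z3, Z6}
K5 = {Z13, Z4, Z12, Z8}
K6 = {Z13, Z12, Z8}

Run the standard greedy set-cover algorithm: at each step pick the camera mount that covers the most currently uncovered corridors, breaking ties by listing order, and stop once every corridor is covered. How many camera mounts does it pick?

3

Pick 1: K1 covers 4 new corridors (Z12, Z9, Z8, Z6).
Pick 2: K2 covers 3 new corridors (Z13, Z4, Z3).
Pick 3: K4 covers 1 new corridors (Z1).
Greedy uses 3 camera mounts.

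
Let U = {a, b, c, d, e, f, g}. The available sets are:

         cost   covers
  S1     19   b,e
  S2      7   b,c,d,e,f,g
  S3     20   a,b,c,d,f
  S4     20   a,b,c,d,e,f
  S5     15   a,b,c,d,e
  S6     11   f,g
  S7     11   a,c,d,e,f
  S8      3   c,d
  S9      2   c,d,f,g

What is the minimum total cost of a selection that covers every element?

S5, S9 cover every element at cost 15 + 2 = 17.
Any cover uses at least 2 sets; among all covering selections none totals below 17.
Greedy by coverage-per-cost would pick S9, S2, S7 for 20 — worse than the optimum 17.

17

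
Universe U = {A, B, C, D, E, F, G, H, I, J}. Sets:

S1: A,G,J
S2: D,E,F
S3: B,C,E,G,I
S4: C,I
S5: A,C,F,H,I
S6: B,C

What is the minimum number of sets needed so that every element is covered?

4

S1, S2, S3, S5 together cover {A, B, C, D, E, F, G, H, I, J} — every element.
No 3 of the 6 sets cover everything (all 20 triples fall short), so 4 is minimum.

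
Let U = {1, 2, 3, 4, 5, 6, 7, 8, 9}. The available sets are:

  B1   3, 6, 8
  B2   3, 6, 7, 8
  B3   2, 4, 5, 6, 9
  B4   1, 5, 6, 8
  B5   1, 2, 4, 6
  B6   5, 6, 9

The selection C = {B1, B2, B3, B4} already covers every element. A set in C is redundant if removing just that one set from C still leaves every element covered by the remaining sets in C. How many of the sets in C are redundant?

1

Drop B1: the rest still cover every element — redundant.
Drop B2: 7 uncovered — not redundant.
Drop B3: 2, 4, 9 uncovered — not redundant.
Drop B4: 1 uncovered — not redundant.
1 redundant: B1.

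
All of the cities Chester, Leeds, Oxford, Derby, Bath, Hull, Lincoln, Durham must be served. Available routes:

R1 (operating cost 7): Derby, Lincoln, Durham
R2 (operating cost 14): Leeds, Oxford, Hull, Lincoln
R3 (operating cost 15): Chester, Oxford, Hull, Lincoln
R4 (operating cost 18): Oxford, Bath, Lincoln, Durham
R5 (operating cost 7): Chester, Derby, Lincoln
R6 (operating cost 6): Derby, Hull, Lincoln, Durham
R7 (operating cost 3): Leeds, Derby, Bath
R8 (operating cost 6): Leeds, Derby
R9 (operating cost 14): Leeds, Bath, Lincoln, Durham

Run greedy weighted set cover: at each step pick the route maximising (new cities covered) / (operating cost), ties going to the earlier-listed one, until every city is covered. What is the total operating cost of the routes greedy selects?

30

Pick 1: R7 adds 3 new (Leeds, Derby, Bath) at operating cost 3 (ratio 3/3).
Pick 2: R6 adds 3 new (Hull, Lincoln, Durham) at operating cost 6 (ratio 3/6).
Pick 3: R5 adds 1 new (Chester) at operating cost 7 (ratio 1/7).
Pick 4: R2 adds 1 new (Oxford) at operating cost 14 (ratio 1/14).
Greedy total operating cost: 3 + 6 + 7 + 14 = 30. (The true optimum is 24, so greedy overshoots here.)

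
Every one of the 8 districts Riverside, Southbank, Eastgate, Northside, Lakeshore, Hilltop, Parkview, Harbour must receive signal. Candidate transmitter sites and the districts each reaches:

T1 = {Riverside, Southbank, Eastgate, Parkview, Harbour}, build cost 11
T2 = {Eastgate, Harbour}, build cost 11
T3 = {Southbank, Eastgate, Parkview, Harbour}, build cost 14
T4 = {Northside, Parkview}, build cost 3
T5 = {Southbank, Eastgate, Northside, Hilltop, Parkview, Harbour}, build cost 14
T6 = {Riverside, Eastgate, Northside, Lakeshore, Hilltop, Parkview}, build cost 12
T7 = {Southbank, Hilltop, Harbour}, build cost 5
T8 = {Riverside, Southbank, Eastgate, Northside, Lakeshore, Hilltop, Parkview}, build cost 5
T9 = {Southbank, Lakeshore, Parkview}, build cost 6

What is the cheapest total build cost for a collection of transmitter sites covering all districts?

T7, T8 cover every district at build cost 5 + 5 = 10.
Any cover uses at least 2 transmitter sites; among all covering selections none totals below 10.

10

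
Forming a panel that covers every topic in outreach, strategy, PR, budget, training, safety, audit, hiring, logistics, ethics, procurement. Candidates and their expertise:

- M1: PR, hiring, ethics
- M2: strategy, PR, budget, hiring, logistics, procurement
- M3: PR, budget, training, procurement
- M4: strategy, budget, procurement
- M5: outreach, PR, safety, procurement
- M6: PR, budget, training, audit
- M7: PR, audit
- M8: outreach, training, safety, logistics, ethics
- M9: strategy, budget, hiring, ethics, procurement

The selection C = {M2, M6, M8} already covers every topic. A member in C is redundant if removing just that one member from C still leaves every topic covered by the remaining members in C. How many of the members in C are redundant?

0

Drop M2: strategy, hiring, procurement uncovered — not redundant.
Drop M6: audit uncovered — not redundant.
Drop M8: outreach, safety, ethics uncovered — not redundant.
None of the members in C is redundant.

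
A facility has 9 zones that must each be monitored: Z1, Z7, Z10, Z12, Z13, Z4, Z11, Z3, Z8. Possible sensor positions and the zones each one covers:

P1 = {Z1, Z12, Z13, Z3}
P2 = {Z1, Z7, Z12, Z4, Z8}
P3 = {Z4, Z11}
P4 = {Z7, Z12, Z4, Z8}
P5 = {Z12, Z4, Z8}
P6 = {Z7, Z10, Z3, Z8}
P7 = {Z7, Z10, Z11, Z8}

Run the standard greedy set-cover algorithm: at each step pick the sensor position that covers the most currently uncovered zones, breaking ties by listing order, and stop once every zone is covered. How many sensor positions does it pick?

3

Pick 1: P2 covers 5 new zones (Z1, Z7, Z12, Z4, Z8).
Pick 2: P1 covers 2 new zones (Z13, Z3).
Pick 3: P7 covers 2 new zones (Z10, Z11).
Greedy uses 3 sensor positions.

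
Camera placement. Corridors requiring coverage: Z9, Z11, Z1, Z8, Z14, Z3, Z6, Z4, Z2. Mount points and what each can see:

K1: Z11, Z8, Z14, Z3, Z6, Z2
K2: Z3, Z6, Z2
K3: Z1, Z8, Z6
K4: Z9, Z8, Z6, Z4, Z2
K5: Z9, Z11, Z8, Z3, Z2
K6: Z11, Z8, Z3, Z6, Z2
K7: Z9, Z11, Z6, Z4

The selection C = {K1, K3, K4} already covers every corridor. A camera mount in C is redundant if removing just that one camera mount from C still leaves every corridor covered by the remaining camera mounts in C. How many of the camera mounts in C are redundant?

Drop K1: Z11, Z14, Z3 uncovered — not redundant.
Drop K3: Z1 uncovered — not redundant.
Drop K4: Z9, Z4 uncovered — not redundant.
None of the camera mounts in C is redundant.

0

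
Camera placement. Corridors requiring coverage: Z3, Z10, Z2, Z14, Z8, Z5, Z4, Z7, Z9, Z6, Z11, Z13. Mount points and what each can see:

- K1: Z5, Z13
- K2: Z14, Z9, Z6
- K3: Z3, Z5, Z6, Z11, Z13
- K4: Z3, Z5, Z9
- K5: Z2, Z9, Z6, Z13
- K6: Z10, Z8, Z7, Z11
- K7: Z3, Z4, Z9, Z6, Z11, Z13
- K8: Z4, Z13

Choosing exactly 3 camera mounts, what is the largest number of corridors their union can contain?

10

Choosing K1, K6, K7 covers {Z3, Z10, Z8, Z5, Z4, Z7, Z9, Z6, Z11, Z13} — 10 corridors.
No choice of 3 camera mounts does better; here Z2, Z14 are left uncovered.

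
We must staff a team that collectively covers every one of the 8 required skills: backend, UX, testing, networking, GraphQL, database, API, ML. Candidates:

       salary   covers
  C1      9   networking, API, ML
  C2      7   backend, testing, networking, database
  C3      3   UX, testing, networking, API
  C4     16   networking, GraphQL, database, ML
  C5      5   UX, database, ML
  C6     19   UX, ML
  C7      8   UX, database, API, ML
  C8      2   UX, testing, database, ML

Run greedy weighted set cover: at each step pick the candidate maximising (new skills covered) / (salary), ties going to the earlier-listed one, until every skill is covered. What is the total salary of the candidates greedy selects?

28

Pick 1: C8 adds 4 new (UX, testing, database, ML) at salary 2 (ratio 4/2).
Pick 2: C3 adds 2 new (networking, API) at salary 3 (ratio 2/3).
Pick 3: C2 adds 1 new (backend) at salary 7 (ratio 1/7).
Pick 4: C4 adds 1 new (GraphQL) at salary 16 (ratio 1/16).
Greedy total salary: 2 + 3 + 7 + 16 = 28. (The true optimum is 26, so greedy overshoots here.)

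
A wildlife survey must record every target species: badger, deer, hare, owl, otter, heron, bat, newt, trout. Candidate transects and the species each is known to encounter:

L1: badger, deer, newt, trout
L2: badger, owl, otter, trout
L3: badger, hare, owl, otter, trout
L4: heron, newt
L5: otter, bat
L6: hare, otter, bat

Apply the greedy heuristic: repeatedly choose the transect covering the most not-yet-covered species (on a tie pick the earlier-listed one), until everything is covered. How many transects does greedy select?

Pick 1: L3 covers 5 new species (badger, hare, owl, otter, trout).
Pick 2: L1 covers 2 new species (deer, newt).
Pick 3: L4 covers 1 new species (heron).
Pick 4: L5 covers 1 new species (bat).
Greedy uses 4 transects.

4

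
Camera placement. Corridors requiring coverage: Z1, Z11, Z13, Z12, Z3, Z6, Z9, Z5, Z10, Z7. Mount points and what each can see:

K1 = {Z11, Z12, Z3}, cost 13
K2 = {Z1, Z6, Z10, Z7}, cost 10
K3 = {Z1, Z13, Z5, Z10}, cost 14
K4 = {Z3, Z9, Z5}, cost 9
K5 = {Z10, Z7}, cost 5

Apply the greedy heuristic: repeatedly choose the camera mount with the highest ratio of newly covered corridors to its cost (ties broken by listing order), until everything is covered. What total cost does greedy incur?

Pick 1: K2 adds 4 new (Z1, Z6, Z10, Z7) at cost 10 (ratio 4/10).
Pick 2: K4 adds 3 new (Z3, Z9, Z5) at cost 9 (ratio 3/9).
Pick 3: K1 adds 2 new (Z11, Z12) at cost 13 (ratio 2/13).
Pick 4: K3 adds 1 new (Z13) at cost 14 (ratio 1/14).
Greedy total cost: 10 + 9 + 13 + 14 = 46.

46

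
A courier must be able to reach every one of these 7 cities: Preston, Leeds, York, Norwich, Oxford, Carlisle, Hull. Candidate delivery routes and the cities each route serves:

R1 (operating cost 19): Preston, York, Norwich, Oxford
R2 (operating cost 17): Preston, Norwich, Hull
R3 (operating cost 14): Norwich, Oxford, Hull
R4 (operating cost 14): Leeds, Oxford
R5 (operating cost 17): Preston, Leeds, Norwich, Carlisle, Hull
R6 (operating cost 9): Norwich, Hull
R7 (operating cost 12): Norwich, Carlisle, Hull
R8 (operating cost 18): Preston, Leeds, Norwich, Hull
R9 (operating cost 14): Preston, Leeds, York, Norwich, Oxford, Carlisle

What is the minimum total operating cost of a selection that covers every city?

R6, R9 cover every city at operating cost 9 + 14 = 23.
Any cover uses at least 2 routes; among all covering selections none totals below 23.

23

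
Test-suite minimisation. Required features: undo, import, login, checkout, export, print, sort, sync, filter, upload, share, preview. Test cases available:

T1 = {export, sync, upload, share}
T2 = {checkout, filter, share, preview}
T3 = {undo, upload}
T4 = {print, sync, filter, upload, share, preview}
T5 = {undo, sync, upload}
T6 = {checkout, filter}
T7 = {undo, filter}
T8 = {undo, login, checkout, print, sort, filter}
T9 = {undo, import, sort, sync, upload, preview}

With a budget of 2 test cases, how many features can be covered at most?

Choosing T1, T8 covers {undo, login, checkout, export, print, sort, sync, filter, upload, share} — 10 features.
No choice of 2 test cases does better; here import, preview are left uncovered.

10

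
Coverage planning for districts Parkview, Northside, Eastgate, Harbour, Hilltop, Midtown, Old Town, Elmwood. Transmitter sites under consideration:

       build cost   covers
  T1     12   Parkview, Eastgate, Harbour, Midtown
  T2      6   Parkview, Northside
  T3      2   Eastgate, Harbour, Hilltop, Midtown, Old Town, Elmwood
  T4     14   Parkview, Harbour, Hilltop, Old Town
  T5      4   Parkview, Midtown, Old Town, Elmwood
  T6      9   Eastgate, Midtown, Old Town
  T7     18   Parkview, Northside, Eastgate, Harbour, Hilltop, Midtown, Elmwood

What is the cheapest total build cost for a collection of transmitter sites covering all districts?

8

T2, T3 cover every district at build cost 6 + 2 = 8.
Any cover uses at least 2 transmitter sites; among all covering selections none totals below 8.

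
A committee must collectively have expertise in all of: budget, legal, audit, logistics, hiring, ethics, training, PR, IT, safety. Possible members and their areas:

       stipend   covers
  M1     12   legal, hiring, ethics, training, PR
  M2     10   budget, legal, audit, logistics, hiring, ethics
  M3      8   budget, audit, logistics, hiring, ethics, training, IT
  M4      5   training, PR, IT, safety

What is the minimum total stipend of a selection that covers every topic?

M2, M4 cover every topic at stipend 10 + 5 = 15.
Any cover uses at least 2 members; among all covering selections none totals below 15.
Greedy by coverage-per-stipend would pick M3, M4, M2 for 23 — worse than the optimum 15.

15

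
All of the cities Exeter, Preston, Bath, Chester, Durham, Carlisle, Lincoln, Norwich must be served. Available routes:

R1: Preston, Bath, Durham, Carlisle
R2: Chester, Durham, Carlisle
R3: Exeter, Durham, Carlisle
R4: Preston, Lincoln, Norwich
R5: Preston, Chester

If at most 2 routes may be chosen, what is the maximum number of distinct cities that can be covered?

6

Choosing R1, R4 covers {Preston, Bath, Durham, Carlisle, Lincoln, Norwich} — 6 cities.
No choice of 2 routes does better; here Exeter, Chester are left uncovered.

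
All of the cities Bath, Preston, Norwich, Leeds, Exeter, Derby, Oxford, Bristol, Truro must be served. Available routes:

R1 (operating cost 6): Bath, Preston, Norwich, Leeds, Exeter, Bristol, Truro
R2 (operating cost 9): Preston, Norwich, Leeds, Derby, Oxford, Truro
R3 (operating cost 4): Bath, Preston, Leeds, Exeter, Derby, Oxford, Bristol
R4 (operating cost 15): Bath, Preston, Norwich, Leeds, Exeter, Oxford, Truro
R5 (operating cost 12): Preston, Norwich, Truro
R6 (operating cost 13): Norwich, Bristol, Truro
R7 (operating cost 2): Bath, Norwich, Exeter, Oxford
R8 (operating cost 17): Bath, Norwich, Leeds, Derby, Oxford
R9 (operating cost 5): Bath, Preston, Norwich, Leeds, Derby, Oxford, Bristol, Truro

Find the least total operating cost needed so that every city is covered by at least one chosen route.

7

R7, R9 cover every city at operating cost 2 + 5 = 7.
Any cover uses at least 2 routes; among all covering selections none totals below 7.
Greedy by coverage-per-operating cost would pick R7, R3, R9 for 11 — worse than the optimum 7.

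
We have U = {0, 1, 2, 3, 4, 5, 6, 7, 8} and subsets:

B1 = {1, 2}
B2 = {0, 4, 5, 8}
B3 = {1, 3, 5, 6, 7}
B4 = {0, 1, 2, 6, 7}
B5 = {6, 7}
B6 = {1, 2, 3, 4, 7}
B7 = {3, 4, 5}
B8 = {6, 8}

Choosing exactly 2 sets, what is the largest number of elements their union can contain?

Choosing B2, B3 covers {0, 1, 3, 4, 5, 6, 7, 8} — 8 elements.
No choice of 2 sets does better; here 2 is left uncovered.

8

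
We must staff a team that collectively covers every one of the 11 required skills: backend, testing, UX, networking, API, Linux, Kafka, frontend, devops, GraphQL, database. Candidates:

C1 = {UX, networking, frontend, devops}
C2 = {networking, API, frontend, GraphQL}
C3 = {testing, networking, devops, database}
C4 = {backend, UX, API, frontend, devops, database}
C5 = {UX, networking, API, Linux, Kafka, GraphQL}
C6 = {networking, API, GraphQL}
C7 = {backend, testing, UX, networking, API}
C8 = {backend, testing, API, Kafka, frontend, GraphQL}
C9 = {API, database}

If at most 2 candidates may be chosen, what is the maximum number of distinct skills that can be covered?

10

Choosing C4, C5 covers {backend, UX, networking, API, Linux, Kafka, frontend, devops, GraphQL, database} — 10 skills.
No choice of 2 candidates does better; here testing is left uncovered.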